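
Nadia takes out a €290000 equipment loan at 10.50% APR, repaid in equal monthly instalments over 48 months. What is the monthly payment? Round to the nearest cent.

€7,424.98

At 10.50% the monthly rate is 0.0087500, so the payment is 290,000 × 0.0087500 / (1 − 1.0087500^−48) = €7,424.98.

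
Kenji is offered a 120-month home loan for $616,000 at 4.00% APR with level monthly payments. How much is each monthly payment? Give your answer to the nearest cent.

At 4.00% the monthly rate is 0.0033333, so the payment is 616,000 × 0.0033333 / (1 − 1.0033333^−120) = $6,236.70.

$6,236.70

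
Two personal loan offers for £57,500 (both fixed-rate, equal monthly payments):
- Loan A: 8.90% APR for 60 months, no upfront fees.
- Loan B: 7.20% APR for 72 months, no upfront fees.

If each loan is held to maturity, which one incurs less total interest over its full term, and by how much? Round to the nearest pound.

Loan A: monthly rate = 8.9%/12 = 0.0074167; payment = 57,500 × 0.0074167 / (1 − (1+0.0074167)^−60) = £1,190.82.
Total interest on Loan A = 60 × £1,190.82 − £57,500 = £13,949.20.
Loan B: at 7.20% the monthly rate is 0.0060000, so the payment is 57,500 × 0.0060000 / (1 − 1.0060000^−72) = £985.85.
Total interest on Loan B = 72 × £985.85 − £57,500 = £13,481.20.
Loan B is lower by £468.00.

Loan B by £468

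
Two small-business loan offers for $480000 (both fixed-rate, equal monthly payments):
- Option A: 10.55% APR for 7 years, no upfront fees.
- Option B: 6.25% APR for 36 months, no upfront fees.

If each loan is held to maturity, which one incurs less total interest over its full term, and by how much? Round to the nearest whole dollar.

Option B by $153,223

Option A: monthly rate = 10.55%/12 = 0.0087917; payment = 480,000 × 0.0087917 / (1 − (1+0.0087917)^−84) = $8,105.64.
Total interest on Option A = 84 × $8,105.64 − $480,000 = $200,873.76.
Option B: monthly rate = 6.25%/12 = 0.0052083; payment = 480,000 × 0.0052083 / (1 − (1+0.0052083)^−36) = $14,656.96.
Total interest on Option B = 36 × $14,656.96 − $480,000 = $47,650.56.
Option B is lower by $153,223.20.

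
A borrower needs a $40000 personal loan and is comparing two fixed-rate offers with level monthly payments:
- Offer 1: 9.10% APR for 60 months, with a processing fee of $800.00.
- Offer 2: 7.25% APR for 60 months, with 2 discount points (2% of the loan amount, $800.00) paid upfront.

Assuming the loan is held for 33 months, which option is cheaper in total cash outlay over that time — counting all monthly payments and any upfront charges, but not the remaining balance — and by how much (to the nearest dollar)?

Offer 2 by $1,172

Offer 1: at 9.10% the monthly rate is 0.0075833, so the payment is 40,000 × 0.0075833 / (1 − 1.0075833^−60) = $832.28.
Offer 2: monthly rate = 7.25%/12 = 0.0060417; payment = 40,000 × 0.0060417 / (1 − (1+0.0060417)^−60) = $796.77.
Over 33 months: Offer 1 costs 33 × $832.28 + $800.00 = $28,265.24; Offer 2 costs 33 × $796.77 + $800.00 = $27,093.41.
Offer 2 is cheaper by $28,265.24 − $27,093.41 = $1,171.83.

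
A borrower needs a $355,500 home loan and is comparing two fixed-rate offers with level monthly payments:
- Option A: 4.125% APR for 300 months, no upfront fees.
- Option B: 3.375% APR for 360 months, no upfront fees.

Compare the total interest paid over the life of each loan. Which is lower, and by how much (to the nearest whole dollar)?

Option A: at 4.125% the monthly rate is 0.0034375, so the payment is 355,500 × 0.0034375 / (1 − 1.0034375^−300) = $1,901.08.
Total interest on Option A = 300 × $1,901.08 − $355,500 = $214,824.00.
Option B: monthly rate = 3.375%/12 = 0.0028125; payment = 355,500 × 0.0028125 / (1 − (1+0.0028125)^−360) = $1,571.65.
Total interest on Option B = 360 × $1,571.65 − $355,500 = $210,294.00.
Option B is lower by $4,530.00.

Option B by $4,530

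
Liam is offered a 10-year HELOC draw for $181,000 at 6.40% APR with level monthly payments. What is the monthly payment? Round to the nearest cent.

Monthly rate = 6.4%/12 = 0.0053333; payment = 181,000 × 0.0053333 / (1 − (1+0.0053333)^−120) = $2,046.02.

$2,046.02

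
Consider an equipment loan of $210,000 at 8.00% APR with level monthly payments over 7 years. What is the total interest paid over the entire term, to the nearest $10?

$64,940

Monthly rate = 8%/12 = 0.0066667; payment = 210,000 × 0.0066667 / (1 − (1+0.0066667)^−84) = $3,273.11.
Total paid = 84 × $3,273.11 = $274,941.24; interest = $274,941.24 − $210,000 = $64,941.24.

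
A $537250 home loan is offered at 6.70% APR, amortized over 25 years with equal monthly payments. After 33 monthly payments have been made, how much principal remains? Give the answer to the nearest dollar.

With monthly rate i = 6.7%/12 = 0.0055833, the balance after k of n payments is P · [(1+i)^n − (1+i)^k] / [(1+i)^n − 1].
(1+0.0055833)^300 = 5.31398110 and (1+0.0055833)^33 = 1.20170039, so the balance is 537,250 × (5.31398110 − 1.20170039) / (5.31398110 − 1) = $512,130.85.

$512,131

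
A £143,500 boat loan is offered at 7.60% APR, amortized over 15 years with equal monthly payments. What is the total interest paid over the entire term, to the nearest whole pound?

£97,417

Monthly rate = 7.6%/12 = 0.0063333; payment = 143,500 × 0.0063333 / (1 − (1+0.0063333)^−180) = £1,338.43.
Total paid = 180 × £1,338.43 = £240,917.40; interest = £240,917.40 − £143,500 = £97,417.40.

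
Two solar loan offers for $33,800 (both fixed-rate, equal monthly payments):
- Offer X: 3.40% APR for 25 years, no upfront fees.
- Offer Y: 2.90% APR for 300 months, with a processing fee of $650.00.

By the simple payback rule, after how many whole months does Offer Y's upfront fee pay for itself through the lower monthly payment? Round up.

Offer X: at 3.40% the monthly rate is 0.0028333, so the payment is 33,800 × 0.0028333 / (1 − 1.0028333^−300) = $167.40.
Offer Y: at 2.90% the monthly rate is 0.0024167, so the payment is 33,800 × 0.0024167 / (1 − 1.0024167^−300) = $158.53.
Monthly savings = $167.40 − $158.53 = $8.87.
Break-even = $650.00 / $8.87 = 73.28 → 74 months.

74 months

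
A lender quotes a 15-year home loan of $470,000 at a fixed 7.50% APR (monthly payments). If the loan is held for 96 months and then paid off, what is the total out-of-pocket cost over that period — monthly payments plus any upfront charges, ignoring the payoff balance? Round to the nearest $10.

At 7.50% the monthly rate is 0.0062500, so the payment is 470,000 × 0.0062500 / (1 − 1.0062500^−180) = $4,356.96.
Total outlay = 96 × $4,356.96 = $418,268.16.

$418,270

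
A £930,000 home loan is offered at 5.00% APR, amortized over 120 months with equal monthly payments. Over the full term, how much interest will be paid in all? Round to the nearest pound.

At 5.00% the monthly rate is 0.0041667, so the payment is 930,000 × 0.0041667 / (1 − 1.0041667^−120) = £9,864.09.
Total paid = 120 × £9,864.09 = £1,183,690.80; interest = £1,183,690.80 − £930,000 = £253,690.80.

£253,691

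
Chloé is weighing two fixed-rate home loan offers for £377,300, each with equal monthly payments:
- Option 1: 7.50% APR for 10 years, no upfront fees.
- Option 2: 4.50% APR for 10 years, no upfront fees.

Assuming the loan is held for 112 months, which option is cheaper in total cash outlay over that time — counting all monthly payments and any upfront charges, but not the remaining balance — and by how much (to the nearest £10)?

Option 2 by £63,650

Option 1: at 7.50% the monthly rate is 0.0062500, so the payment is 377,300 × 0.0062500 / (1 − 1.0062500^−120) = £4,478.62.
Option 2: at 4.50% the monthly rate is 0.0037500, so the payment is 377,300 × 0.0037500 / (1 − 1.0037500^−120) = £3,910.28.
Over 112 months: Option 1 costs 112 × £4,478.62 = £501,605.44; Option 2 costs 112 × £3,910.28 = £437,951.36.
Option 2 is cheaper by £501,605.44 − £437,951.36 = £63,654.08.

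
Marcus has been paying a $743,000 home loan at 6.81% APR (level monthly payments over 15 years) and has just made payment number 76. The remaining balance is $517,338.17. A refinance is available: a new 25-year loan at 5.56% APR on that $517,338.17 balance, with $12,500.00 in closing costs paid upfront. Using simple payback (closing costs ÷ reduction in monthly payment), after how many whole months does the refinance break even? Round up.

Current payment = 743,000 × 6.81%/12 / (1 − (1+0.0056750)^−180) = $6,599.62.
Refinanced payment = 517,338.17 × 0.0046333 / (1 − (1+0.0046333)^−300) = $3,195.47.
Monthly savings = $6,599.62 − $3,195.47 = $3,404.15.
Break-even = $12,500.00 / $3,404.15 = 3.67 → 4 months.

4 months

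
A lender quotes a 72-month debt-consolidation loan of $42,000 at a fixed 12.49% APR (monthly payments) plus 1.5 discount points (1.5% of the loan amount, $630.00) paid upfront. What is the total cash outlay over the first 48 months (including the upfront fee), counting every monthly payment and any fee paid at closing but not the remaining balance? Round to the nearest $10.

$40,560

At 12.49% the monthly rate is 0.0104083, so the payment is 42,000 × 0.0104083 / (1 − 1.0104083^−72) = $831.85.
Total outlay = 48 × $831.85 + $630.00 = $40,558.80.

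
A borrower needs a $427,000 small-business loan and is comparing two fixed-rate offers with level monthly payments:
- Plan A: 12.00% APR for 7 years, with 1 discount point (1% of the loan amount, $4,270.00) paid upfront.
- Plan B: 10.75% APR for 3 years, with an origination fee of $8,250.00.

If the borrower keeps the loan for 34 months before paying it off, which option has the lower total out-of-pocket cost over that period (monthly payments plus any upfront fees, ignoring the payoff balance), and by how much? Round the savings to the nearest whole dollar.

Plan A by $221,281

Plan A: at 12.00% the monthly rate is 0.0100000, so the payment is 427,000 × 0.0100000 / (1 − 1.0100000^−84) = $7,537.72.
Plan B: at 10.75% the monthly rate is 0.0089583, so the payment is 427,000 × 0.0089583 / (1 − 1.0089583^−36) = $13,928.93.
Over 34 months: Plan A costs 34 × $7,537.72 + $4,270.00 = $260,552.48; Plan B costs 34 × $13,928.93 + $8,250.00 = $481,833.62.
Plan A is cheaper by $481,833.62 − $260,552.48 = $221,281.14.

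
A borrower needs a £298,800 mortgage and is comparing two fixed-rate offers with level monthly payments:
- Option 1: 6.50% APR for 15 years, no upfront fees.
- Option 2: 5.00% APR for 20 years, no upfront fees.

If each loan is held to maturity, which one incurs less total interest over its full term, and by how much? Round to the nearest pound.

Option 1: monthly rate = 6.5%/12 = 0.0054167; payment = 298,800 × 0.0054167 / (1 − (1+0.0054167)^−180) = £2,602.87.
Total interest on Option 1 = 180 × £2,602.87 − £298,800 = £169,716.60.
Option 2: at 5.00% the monthly rate is 0.0041667, so the payment is 298,800 × 0.0041667 / (1 − 1.0041667^−240) = £1,971.95.
Total interest on Option 2 = 240 × £1,971.95 − £298,800 = £174,468.00.
Option 1 is lower by £4,751.40.

Option 1 by £4,751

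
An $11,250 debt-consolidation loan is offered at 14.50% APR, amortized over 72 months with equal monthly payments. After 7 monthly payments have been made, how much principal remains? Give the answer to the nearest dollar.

$10,532

With monthly rate i = 14.5%/12 = 0.0120833, the balance after k of n payments is P · [(1+i)^n − (1+i)^k] / [(1+i)^n − 1].
(1+0.0120833)^72 = 2.37449721 and (1+0.0120833)^7 = 1.08771198, so the balance is 11,250 × (2.37449721 − 1.08771198) / (2.37449721 − 1) = $10,532.09.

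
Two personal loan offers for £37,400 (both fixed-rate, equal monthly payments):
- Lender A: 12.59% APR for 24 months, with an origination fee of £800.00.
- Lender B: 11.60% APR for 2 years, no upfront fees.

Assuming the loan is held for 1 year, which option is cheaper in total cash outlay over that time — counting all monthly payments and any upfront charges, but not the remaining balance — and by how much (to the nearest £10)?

Lender B by £1,010

Lender A: monthly rate = 12.59%/12 = 0.0104917; payment = 37,400 × 0.0104917 / (1 − (1+0.0104917)^−24) = £1,770.87.
Lender B: monthly rate = 11.6%/12 = 0.0096667; payment = 37,400 × 0.0096667 / (1 − (1+0.0096667)^−24) = £1,753.57.
Over 12 months: Lender A costs 12 × £1,770.87 + £800.00 = £22,050.44; Lender B costs 12 × £1,753.57 = £21,042.84.
Lender B is cheaper by £22,050.44 − £21,042.84 = £1,007.60.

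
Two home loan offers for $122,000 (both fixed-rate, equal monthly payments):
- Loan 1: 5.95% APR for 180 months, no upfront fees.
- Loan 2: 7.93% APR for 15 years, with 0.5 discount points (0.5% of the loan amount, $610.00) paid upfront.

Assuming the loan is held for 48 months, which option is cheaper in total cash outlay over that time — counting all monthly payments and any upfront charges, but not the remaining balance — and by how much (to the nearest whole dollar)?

Loan 1 by $7,078

Loan 1: monthly rate = 5.95%/12 = 0.0049583; payment = 122,000 × 0.0049583 / (1 − (1+0.0049583)^−180) = $1,026.21.
Loan 2: monthly rate = 7.93%/12 = 0.0066083; payment = 122,000 × 0.0066083 / (1 − (1+0.0066083)^−180) = $1,160.97.
Over 48 months: Loan 1 costs 48 × $1,026.21 = $49,258.08; Loan 2 costs 48 × $1,160.97 + $610.00 = $56,336.56.
Loan 1 is cheaper by $56,336.56 − $49,258.08 = $7,078.48.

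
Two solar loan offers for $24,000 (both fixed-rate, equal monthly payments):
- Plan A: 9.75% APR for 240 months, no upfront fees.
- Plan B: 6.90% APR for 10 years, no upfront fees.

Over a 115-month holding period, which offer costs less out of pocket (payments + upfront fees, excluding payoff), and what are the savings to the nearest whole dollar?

Plan A by $5,725

Plan A: at 9.75% the monthly rate is 0.0081250, so the payment is 24,000 × 0.0081250 / (1 − 1.0081250^−240) = $227.64.
Plan B: monthly rate = 6.9%/12 = 0.0057500; payment = 24,000 × 0.0057500 / (1 − (1+0.0057500)^−120) = $277.42.
Over 115 months: Plan A costs 115 × $227.64 = $26,178.60; Plan B costs 115 × $277.42 = $31,903.30.
Plan A is cheaper by $31,903.30 − $26,178.60 = $5,724.70.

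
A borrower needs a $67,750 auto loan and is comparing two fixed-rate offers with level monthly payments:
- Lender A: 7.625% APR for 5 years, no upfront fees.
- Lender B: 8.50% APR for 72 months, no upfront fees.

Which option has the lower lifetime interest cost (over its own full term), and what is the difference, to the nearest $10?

Lender A by $5,030

Lender A: at 7.625% the monthly rate is 0.0063542, so the payment is 67,750 × 0.0063542 / (1 − 1.0063542^−60) = $1,361.60.
Total interest on Lender A = 60 × $1,361.60 − $67,750 = $13,946.00.
Lender B: monthly rate = 8.5%/12 = 0.0070833; payment = 67,750 × 0.0070833 / (1 − (1+0.0070833)^−72) = $1,204.49.
Total interest on Lender B = 72 × $1,204.49 − $67,750 = $18,973.28.
Lender A is lower by $5,027.28.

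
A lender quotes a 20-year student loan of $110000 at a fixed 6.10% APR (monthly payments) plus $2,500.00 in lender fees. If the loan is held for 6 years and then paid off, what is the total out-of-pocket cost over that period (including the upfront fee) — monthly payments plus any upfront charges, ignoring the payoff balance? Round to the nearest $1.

$59,699

At 6.10% the monthly rate is 0.0050833, so the payment is 110,000 × 0.0050833 / (1 − 1.0050833^−240) = $794.43.
Total outlay = 72 × $794.43 + $2,500.00 = $59,698.96.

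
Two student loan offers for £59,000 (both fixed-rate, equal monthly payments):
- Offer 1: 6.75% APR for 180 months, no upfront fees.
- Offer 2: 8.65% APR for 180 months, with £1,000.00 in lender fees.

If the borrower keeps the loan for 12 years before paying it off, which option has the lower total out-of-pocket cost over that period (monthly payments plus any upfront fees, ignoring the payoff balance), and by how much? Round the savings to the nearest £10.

Offer 1 by £10,230

Offer 1: at 6.75% the monthly rate is 0.0056250, so the payment is 59,000 × 0.0056250 / (1 − 1.0056250^−180) = £522.10.
Offer 2: at 8.65% the monthly rate is 0.0072083, so the payment is 59,000 × 0.0072083 / (1 − 1.0072083^−180) = £586.20.
Over 144 months: Offer 1 costs 144 × £522.10 = £75,182.40; Offer 2 costs 144 × £586.20 + £1,000.00 = £85,412.80.
Offer 1 is cheaper by £85,412.80 − £75,182.40 = £10,230.40.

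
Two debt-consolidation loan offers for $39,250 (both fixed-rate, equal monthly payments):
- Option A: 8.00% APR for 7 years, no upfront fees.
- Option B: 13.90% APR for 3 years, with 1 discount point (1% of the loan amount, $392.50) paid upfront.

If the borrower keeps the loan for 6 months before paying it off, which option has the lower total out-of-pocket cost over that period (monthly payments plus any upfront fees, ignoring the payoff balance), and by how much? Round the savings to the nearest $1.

Option A by $4,759

Option A: at 8.00% the monthly rate is 0.0066667, so the payment is 39,250 × 0.0066667 / (1 − 1.0066667^−84) = $611.76.
Option B: monthly rate = 13.9%/12 = 0.0115833; payment = 39,250 × 0.0115833 / (1 − (1+0.0115833)^−36) = $1,339.57.
Over 6 months: Option A costs 6 × $611.76 = $3,670.56; Option B costs 6 × $1,339.57 + $392.50 = $8,429.92.
Option A is cheaper by $8,429.92 − $3,670.56 = $4,759.36.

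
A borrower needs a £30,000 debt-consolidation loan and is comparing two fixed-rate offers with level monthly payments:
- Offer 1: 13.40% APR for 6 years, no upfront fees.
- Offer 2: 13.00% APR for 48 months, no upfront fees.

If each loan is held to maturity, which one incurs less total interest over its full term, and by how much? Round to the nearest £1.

Offer 1: monthly rate = 13.4%/12 = 0.0111667; payment = 30,000 × 0.0111667 / (1 − (1+0.0111667)^−72) = £608.58.
Total interest on Offer 1 = 72 × £608.58 − £30,000 = £13,817.76.
Offer 2: monthly rate = 13%/12 = 0.0108333; payment = 30,000 × 0.0108333 / (1 − (1+0.0108333)^−48) = £804.82.
Total interest on Offer 2 = 48 × £804.82 − £30,000 = £8,631.36.
Offer 2 is lower by £5,186.40.

Offer 2 by £5,186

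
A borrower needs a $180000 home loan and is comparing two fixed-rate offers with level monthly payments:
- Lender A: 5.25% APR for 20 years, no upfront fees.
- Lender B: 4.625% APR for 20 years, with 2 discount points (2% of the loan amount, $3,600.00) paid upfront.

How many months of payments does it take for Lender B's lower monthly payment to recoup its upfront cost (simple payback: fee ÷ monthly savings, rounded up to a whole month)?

Lender A: at 5.25% the monthly rate is 0.0043750, so the payment is 180,000 × 0.0043750 / (1 − 1.0043750^−240) = $1,212.92.
Lender B: monthly rate = 4.625%/12 = 0.0038542; payment = 180,000 × 0.0038542 / (1 − (1+0.0038542)^−240) = $1,150.95.
Monthly savings = $1,212.92 − $1,150.95 = $61.97.
Break-even = $3,600.00 / $61.97 = 58.09 → 59 months.

59 months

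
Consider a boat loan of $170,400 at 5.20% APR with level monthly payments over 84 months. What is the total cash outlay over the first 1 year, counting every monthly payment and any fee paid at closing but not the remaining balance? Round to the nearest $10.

At 5.20% the monthly rate is 0.0043333, so the payment is 170,400 × 0.0043333 / (1 − 1.0043333^−84) = $2,424.46.
Total outlay = 12 × $2,424.46 = $29,093.52.

$29,090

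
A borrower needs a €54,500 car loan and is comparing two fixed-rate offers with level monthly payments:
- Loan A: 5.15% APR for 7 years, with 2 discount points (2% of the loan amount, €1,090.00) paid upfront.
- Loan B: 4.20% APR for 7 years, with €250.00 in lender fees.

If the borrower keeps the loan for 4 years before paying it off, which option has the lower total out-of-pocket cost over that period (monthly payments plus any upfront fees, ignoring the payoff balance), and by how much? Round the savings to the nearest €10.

Loan B by €2,000

Loan A: at 5.15% the monthly rate is 0.0042917, so the payment is 54,500 × 0.0042917 / (1 − 1.0042917^−84) = €774.15.
Loan B: monthly rate = 4.2%/12 = 0.0035000; payment = 54,500 × 0.0035000 / (1 − (1+0.0035000)^−84) = €749.98.
Over 48 months: Loan A costs 48 × €774.15 + €1,090.00 = €38,249.20; Loan B costs 48 × €749.98 + €250.00 = €36,249.04.
Loan B is cheaper by €38,249.20 − €36,249.04 = €2,000.16.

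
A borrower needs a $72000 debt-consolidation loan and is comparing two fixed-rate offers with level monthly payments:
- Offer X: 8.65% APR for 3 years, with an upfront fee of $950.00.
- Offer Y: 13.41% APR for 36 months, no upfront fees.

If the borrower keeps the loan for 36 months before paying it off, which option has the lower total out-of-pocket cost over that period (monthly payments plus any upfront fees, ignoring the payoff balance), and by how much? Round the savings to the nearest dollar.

Offer X by $4,894

Offer X: at 8.65% the monthly rate is 0.0072083, so the payment is 72,000 × 0.0072083 / (1 − 1.0072083^−36) = $2,277.87.
Offer Y: at 13.41% the monthly rate is 0.0111750, so the payment is 72,000 × 0.0111750 / (1 − 1.0111750^−36) = $2,440.21.
Over 36 months: Offer X costs 36 × $2,277.87 + $950.00 = $82,953.32; Offer Y costs 36 × $2,440.21 = $87,847.56.
Offer X is cheaper by $87,847.56 − $82,953.32 = $4,894.24.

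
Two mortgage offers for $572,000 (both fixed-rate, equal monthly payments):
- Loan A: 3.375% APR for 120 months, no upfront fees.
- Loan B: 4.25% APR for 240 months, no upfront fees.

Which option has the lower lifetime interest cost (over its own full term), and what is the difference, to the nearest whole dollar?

Loan A: at 3.375% the monthly rate is 0.0028125, so the payment is 572,000 × 0.0028125 / (1 − 1.0028125^−120) = $5,622.84.
Total interest on Loan A = 120 × $5,622.84 − $572,000 = $102,740.80.
Loan B: at 4.25% the monthly rate is 0.0035417, so the payment is 572,000 × 0.0035417 / (1 − 1.0035417^−240) = $3,542.02.
Total interest on Loan B = 240 × $3,542.02 − $572,000 = $278,084.80.
Loan A is lower by $175,344.00.

Loan A by $175,344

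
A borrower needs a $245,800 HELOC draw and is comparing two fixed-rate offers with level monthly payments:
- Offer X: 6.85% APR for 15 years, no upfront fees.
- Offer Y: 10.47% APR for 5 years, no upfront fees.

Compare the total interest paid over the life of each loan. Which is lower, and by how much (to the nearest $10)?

Offer X: monthly rate = 6.85%/12 = 0.0057083; payment = 245,800 × 0.0057083 / (1 − (1+0.0057083)^−180) = $2,188.76.
Total interest on Offer X = 180 × $2,188.76 − $245,800 = $148,176.80.
Offer Y: at 10.47% the monthly rate is 0.0087250, so the payment is 245,800 × 0.0087250 / (1 − 1.0087250^−60) = $5,279.55.
Total interest on Offer Y = 60 × $5,279.55 − $245,800 = $70,973.00.
Offer Y is lower by $77,203.80.

Offer Y by $77,200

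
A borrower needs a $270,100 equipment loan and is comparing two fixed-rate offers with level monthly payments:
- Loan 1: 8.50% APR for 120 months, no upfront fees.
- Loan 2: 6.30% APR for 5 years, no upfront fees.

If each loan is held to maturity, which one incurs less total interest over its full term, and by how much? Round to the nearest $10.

Loan 2 by $86,290

Loan 1: monthly rate = 8.5%/12 = 0.0070833; payment = 270,100 × 0.0070833 / (1 − (1+0.0070833)^−120) = $3,348.85.
Total interest on Loan 1 = 120 × $3,348.85 − $270,100 = $131,762.00.
Loan 2: at 6.30% the monthly rate is 0.0052500, so the payment is 270,100 × 0.0052500 / (1 − 1.0052500^−60) = $5,259.55.
Total interest on Loan 2 = 60 × $5,259.55 − $270,100 = $45,473.00.
Loan 2 is lower by $86,289.00.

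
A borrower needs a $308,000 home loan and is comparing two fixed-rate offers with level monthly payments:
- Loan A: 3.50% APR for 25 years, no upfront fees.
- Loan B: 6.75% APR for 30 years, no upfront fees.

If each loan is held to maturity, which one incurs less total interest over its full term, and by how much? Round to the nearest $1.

Loan A by $256,589

Loan A: monthly rate = 3.5%/12 = 0.0029167; payment = 308,000 × 0.0029167 / (1 − (1+0.0029167)^−300) = $1,541.92.
Total interest on Loan A = 300 × $1,541.92 − $308,000 = $154,576.00.
Loan B: at 6.75% the monthly rate is 0.0056250, so the payment is 308,000 × 0.0056250 / (1 − 1.0056250^−360) = $1,997.68.
Total interest on Loan B = 360 × $1,997.68 − $308,000 = $411,164.80.
Loan A is lower by $256,588.80.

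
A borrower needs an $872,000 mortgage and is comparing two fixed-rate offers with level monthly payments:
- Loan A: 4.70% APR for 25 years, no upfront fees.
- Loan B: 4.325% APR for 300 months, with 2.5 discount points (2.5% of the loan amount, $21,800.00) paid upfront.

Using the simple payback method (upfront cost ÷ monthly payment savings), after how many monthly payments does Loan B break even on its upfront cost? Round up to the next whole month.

Loan A: at 4.70% the monthly rate is 0.0039167, so the payment is 872,000 × 0.0039167 / (1 − 1.0039167^−300) = $4,946.38.
Loan B: monthly rate = 4.325%/12 = 0.0036042; payment = 872,000 × 0.0036042 / (1 − (1+0.0036042)^−300) = $4,760.65.
Monthly savings = $4,946.38 − $4,760.65 = $185.73.
Break-even = $21,800.00 / $185.73 = 117.37 → 118 months.

118 months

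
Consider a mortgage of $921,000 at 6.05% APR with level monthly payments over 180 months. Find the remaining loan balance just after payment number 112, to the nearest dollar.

With monthly rate i = 6.05%/12 = 0.0050417, the balance after k of n payments is P · [(1+i)^n − (1+i)^k] / [(1+i)^n − 1].
(1+0.0050417)^180 = 2.47247582 and (1+0.0050417)^112 = 1.75636793, so the balance is 921,000 × (2.47247582 − 1.75636793) / (2.47247582 − 1) = $447,909.13.

$447,909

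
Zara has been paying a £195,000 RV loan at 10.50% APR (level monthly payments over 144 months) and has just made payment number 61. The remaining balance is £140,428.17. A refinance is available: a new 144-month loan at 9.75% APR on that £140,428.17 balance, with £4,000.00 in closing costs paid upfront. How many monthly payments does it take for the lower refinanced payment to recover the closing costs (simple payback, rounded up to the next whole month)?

Current payment = 195,000 × 10.5%/12 / (1 − (1+0.0087500)^−144) = £2,387.07.
Refinanced payment = 140,428.17 × 0.0081250 / (1 − (1+0.0081250)^−144) = £1,658.01.
Monthly savings = £2,387.07 − £1,658.01 = £729.06.
Break-even = £4,000.00 / £729.06 = 5.49 → 6 months.

6 months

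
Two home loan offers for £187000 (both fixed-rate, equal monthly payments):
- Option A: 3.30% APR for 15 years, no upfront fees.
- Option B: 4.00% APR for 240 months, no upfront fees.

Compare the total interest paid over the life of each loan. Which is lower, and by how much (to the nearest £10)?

Option A by £34,630

Option A: monthly rate = 3.3%/12 = 0.0027500; payment = 187,000 × 0.0027500 / (1 − (1+0.0027500)^−180) = £1,318.54.
Total interest on Option A = 180 × £1,318.54 − £187,000 = £50,337.20.
Option B: at 4.00% the monthly rate is 0.0033333, so the payment is 187,000 × 0.0033333 / (1 − 1.0033333^−240) = £1,133.18.
Total interest on Option B = 240 × £1,133.18 − £187,000 = £84,963.20.
Option A is lower by £34,626.00.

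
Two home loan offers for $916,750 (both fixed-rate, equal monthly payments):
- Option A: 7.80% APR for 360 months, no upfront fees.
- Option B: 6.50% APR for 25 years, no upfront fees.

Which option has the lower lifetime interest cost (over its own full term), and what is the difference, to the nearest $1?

Option B by $518,800

Option A: monthly rate = 7.8%/12 = 0.0065000; payment = 916,750 × 0.0065000 / (1 − (1+0.0065000)^−360) = $6,599.41.
Total interest on Option A = 360 × $6,599.41 − $916,750 = $1,459,037.60.
Option B: at 6.50% the monthly rate is 0.0054167, so the payment is 916,750 × 0.0054167 / (1 − 1.0054167^−300) = $6,189.96.
Total interest on Option B = 300 × $6,189.96 − $916,750 = $940,238.00.
Option B is lower by $518,799.60.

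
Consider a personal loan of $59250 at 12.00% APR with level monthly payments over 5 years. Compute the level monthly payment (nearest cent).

$1,317.98

At 12.00% the monthly rate is 0.0100000, so the payment is 59,250 × 0.0100000 / (1 − 1.0100000^−60) = $1,317.98.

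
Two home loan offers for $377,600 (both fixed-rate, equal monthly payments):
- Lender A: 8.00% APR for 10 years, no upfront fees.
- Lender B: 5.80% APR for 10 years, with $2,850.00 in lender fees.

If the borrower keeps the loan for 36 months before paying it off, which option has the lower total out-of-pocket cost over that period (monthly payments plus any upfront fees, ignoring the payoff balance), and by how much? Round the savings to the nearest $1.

Lender B by $12,523

Lender A: at 8.00% the monthly rate is 0.0066667, so the payment is 377,600 × 0.0066667 / (1 − 1.0066667^−120) = $4,581.33.
Lender B: monthly rate = 5.8%/12 = 0.0048333; payment = 377,600 × 0.0048333 / (1 − (1+0.0048333)^−120) = $4,154.31.
Over 36 months: Lender A costs 36 × $4,581.33 = $164,927.88; Lender B costs 36 × $4,154.31 + $2,850.00 = $152,405.16.
Lender B is cheaper by $164,927.88 − $152,405.16 = $12,522.72.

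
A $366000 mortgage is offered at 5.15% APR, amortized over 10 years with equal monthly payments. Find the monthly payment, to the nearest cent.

$3,908.89

Monthly rate = 5.15%/12 = 0.0042917; payment = 366,000 × 0.0042917 / (1 − (1+0.0042917)^−120) = $3,908.89.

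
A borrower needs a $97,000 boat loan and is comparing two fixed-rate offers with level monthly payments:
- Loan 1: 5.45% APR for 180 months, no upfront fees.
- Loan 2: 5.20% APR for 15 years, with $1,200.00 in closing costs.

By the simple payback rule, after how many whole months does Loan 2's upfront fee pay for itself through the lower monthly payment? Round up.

Loan 1: monthly rate = 5.45%/12 = 0.0045417; payment = 97,000 × 0.0045417 / (1 − (1+0.0045417)^−180) = $790.00.
Loan 2: monthly rate = 5.2%/12 = 0.0043333; payment = 97,000 × 0.0043333 / (1 − (1+0.0043333)^−180) = $777.21.
Monthly savings = $790.00 − $777.21 = $12.79.
Break-even = $1,200.00 / $12.79 = 93.82 → 94 months.

94 months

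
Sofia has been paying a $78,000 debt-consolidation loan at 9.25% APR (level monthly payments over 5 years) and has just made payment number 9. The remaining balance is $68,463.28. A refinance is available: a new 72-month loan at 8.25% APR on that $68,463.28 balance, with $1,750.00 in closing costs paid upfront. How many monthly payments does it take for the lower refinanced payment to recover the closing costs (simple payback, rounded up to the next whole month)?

5 months

Current payment = 78,000 × 9.25%/12 / (1 − (1+0.0077083)^−60) = $1,628.63.
Refinanced payment = 68,463.28 × 0.0068750 / (1 − (1+0.0068750)^−72) = $1,208.76.
Monthly savings = $1,628.63 − $1,208.76 = $419.87.
Break-even = $1,750.00 / $419.87 = 4.17 → 5 months.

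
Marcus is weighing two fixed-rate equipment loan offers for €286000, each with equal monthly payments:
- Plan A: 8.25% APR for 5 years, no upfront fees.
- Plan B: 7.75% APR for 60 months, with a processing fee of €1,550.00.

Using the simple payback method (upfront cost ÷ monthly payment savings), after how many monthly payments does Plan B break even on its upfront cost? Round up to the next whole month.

Plan A: monthly rate = 8.25%/12 = 0.0068750; payment = 286,000 × 0.0068750 / (1 − (1+0.0068750)^−60) = €5,833.33.
Plan B: monthly rate = 7.75%/12 = 0.0064583; payment = 286,000 × 0.0064583 / (1 − (1+0.0064583)^−60) = €5,764.89.
Monthly savings = €5,833.33 − €5,764.89 = €68.44.
Break-even = €1,550.00 / €68.44 = 22.65 → 23 months.

23 months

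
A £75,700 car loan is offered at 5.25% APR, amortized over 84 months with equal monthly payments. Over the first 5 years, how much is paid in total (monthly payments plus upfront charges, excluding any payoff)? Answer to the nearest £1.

£64,731

At 5.25% the monthly rate is 0.0043750, so the payment is 75,700 × 0.0043750 / (1 − 1.0043750^−84) = £1,078.85.
Total outlay = 60 × £1,078.85 = £64,731.00.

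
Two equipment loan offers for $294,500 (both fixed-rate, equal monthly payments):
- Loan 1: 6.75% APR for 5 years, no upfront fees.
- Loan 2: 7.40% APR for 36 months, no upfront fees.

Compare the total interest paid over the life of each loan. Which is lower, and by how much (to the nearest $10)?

Loan 1: at 6.75% the monthly rate is 0.0056250, so the payment is 294,500 × 0.0056250 / (1 − 1.0056250^−60) = $5,796.78.
Total interest on Loan 1 = 60 × $5,796.78 − $294,500 = $53,306.80.
Loan 2: monthly rate = 7.4%/12 = 0.0061667; payment = 294,500 × 0.0061667 / (1 − (1+0.0061667)^−36) = $9,147.26.
Total interest on Loan 2 = 36 × $9,147.26 − $294,500 = $34,801.36.
Loan 2 is lower by $18,505.44.

Loan 2 by $18,510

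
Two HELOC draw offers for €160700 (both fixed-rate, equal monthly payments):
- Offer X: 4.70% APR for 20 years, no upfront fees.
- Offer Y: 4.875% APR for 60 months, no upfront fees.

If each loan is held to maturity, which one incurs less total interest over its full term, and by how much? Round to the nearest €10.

Offer X: monthly rate = 4.7%/12 = 0.0039167; payment = 160,700 × 0.0039167 / (1 − (1+0.0039167)^−240) = €1,034.10.
Total interest on Offer X = 240 × €1,034.10 − €160,700 = €87,484.00.
Offer Y: monthly rate = 4.875%/12 = 0.0040625; payment = 160,700 × 0.0040625 / (1 − (1+0.0040625)^−60) = €3,023.41.
Total interest on Offer Y = 60 × €3,023.41 − €160,700 = €20,704.60.
Offer Y is lower by €66,779.40.

Offer Y by €66,780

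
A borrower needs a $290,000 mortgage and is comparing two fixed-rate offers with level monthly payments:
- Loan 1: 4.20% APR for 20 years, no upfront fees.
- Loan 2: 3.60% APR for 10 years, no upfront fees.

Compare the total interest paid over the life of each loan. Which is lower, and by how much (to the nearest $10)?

Loan 1: at 4.20% the monthly rate is 0.0035000, so the payment is 290,000 × 0.0035000 / (1 − 1.0035000^−240) = $1,788.06.
Total interest on Loan 1 = 240 × $1,788.06 − $290,000 = $139,134.40.
Loan 2: monthly rate = 3.6%/12 = 0.0030000; payment = 290,000 × 0.0030000 / (1 − (1+0.0030000)^−120) = $2,881.29.
Total interest on Loan 2 = 120 × $2,881.29 − $290,000 = $55,754.80.
Loan 2 is lower by $83,379.60.

Loan 2 by $83,380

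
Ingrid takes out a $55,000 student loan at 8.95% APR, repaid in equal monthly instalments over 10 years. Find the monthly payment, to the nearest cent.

Monthly rate = 8.95%/12 = 0.0074583; payment = 55,000 × 0.0074583 / (1 − (1+0.0074583)^−120) = $695.23.

$695.23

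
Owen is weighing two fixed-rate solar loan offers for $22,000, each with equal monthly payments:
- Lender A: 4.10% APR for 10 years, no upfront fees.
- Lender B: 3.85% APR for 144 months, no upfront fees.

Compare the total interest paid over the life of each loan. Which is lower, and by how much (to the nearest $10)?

Lender A by $650

Lender A: at 4.10% the monthly rate is 0.0034167, so the payment is 22,000 × 0.0034167 / (1 − 1.0034167^−120) = $223.79.
Total interest on Lender A = 120 × $223.79 − $22,000 = $4,854.80.
Lender B: monthly rate = 3.85%/12 = 0.0032083; payment = 22,000 × 0.0032083 / (1 − (1+0.0032083)^−144) = $191.02.
Total interest on Lender B = 144 × $191.02 − $22,000 = $5,506.88.
Lender A is lower by $652.08.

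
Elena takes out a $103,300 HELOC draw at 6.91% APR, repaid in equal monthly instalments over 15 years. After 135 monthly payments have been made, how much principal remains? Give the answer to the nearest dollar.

$36,510

With monthly rate i = 6.91%/12 = 0.0057583, the balance after k of n payments is P · [(1+i)^n − (1+i)^k] / [(1+i)^n − 1].
(1+0.0057583)^180 = 2.81096306 and (1+0.0057583)^135 = 2.17090767, so the balance is 103,300 × (2.81096306 − 2.17090767) / (2.81096306 − 1) = $36,509.70.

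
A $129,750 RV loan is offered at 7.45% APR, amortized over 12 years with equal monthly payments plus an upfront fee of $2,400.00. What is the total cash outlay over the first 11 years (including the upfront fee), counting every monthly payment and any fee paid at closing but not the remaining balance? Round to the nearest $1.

At 7.45% the monthly rate is 0.0062083, so the payment is 129,750 × 0.0062083 / (1 − 1.0062083^−144) = $1,365.65.
Total outlay = 132 × $1,365.65 + $2,400.00 = $182,665.80.

$182,666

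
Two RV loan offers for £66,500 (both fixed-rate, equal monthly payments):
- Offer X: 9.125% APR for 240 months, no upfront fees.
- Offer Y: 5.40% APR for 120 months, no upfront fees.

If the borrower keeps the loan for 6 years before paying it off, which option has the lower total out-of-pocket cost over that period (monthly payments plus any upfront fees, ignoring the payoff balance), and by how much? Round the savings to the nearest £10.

Offer X: at 9.125% the monthly rate is 0.0076042, so the payment is 66,500 × 0.0076042 / (1 − 1.0076042^−240) = £603.67.
Offer Y: at 5.40% the monthly rate is 0.0045000, so the payment is 66,500 × 0.0045000 / (1 − 1.0045000^−120) = £718.41.
Over 72 months: Offer X costs 72 × £603.67 = £43,464.24; Offer Y costs 72 × £718.41 = £51,725.52.
Offer X is cheaper by £51,725.52 − £43,464.24 = £8,261.28.

Offer X by £8,260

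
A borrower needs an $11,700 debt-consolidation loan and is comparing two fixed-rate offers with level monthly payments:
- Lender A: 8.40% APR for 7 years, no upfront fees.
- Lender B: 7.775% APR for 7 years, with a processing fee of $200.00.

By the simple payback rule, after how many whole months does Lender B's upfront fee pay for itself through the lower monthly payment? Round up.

55 months

Lender A: at 8.40% the monthly rate is 0.0070000, so the payment is 11,700 × 0.0070000 / (1 − 1.0070000^−84) = $184.70.
Lender B: at 7.775% the monthly rate is 0.0064792, so the payment is 11,700 × 0.0064792 / (1 − 1.0064792^−84) = $181.05.
Monthly savings = $184.70 − $181.05 = $3.65.
Break-even = $200.00 / $3.65 = 54.79 → 55 months.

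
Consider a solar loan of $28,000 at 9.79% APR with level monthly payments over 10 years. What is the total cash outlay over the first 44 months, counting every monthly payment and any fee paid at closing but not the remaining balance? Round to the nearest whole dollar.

Monthly rate = 9.79%/12 = 0.0081583; payment = 28,000 × 0.0081583 / (1 − (1+0.0081583)^−120) = $366.77.
Total outlay = 44 × $366.77 = $16,137.88.

$16,138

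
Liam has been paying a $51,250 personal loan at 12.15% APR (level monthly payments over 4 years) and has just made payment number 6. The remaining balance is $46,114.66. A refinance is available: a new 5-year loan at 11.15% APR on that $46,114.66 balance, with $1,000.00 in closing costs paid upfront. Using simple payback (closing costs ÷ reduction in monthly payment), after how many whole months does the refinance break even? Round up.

3 months

Current payment = 51,250 × 12.15%/12 / (1 − (1+0.0101250)^−48) = $1,353.39.
Refinanced payment = 46,114.66 × 0.0092917 / (1 − (1+0.0092917)^−60) = $1,006.10.
Monthly savings = $1,353.39 − $1,006.10 = $347.29.
Break-even = $1,000.00 / $347.29 = 2.88 → 3 months.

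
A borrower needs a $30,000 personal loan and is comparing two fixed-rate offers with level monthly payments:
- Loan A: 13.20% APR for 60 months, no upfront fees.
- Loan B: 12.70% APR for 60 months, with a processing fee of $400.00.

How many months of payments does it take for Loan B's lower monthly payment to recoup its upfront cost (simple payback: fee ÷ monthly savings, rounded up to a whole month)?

53 months

Loan A: monthly rate = 13.2%/12 = 0.0110000; payment = 30,000 × 0.0110000 / (1 − (1+0.0110000)^−60) = $685.67.
Loan B: monthly rate = 12.7%/12 = 0.0105833; payment = 30,000 × 0.0105833 / (1 − (1+0.0105833)^−60) = $677.99.
Monthly savings = $685.67 − $677.99 = $7.68.
Break-even = $400.00 / $7.68 = 52.08 → 53 months.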